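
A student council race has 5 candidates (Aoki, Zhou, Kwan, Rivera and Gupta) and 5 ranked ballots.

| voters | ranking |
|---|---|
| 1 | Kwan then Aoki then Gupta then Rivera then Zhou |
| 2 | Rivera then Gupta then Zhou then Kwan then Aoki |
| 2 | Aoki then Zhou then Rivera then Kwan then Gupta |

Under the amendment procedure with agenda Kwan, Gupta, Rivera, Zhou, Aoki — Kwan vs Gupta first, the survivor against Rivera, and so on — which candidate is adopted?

Round 1: Kwan vs Gupta — 3–2, Kwan advances.
Round 2: Kwan vs Rivera — 1–4, Rivera advances.
Round 3: Rivera vs Zhou — 3–2, Rivera advances.
Round 4: Rivera vs Aoki — 2–3, Aoki advances.
Aoki survives the agenda.

Aoki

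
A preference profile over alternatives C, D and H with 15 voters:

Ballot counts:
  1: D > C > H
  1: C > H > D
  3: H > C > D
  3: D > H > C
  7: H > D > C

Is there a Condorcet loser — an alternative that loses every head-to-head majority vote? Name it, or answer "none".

Head-to-head results (15 voters):
C vs D: 1+3 = 4 for C, 11 for D — D by 11–4.
C–H: H 13–2.
D vs H: 4 to 11, H.
C loses to every other alternative — it is the Condorcet loser.

C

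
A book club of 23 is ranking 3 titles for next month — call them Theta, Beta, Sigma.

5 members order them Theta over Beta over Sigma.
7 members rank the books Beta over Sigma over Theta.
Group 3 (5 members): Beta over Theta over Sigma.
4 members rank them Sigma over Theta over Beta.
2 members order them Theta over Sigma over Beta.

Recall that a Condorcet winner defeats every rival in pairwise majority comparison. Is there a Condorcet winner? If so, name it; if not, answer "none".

Beta

Head-to-head results (23 members):
Theta vs Beta: Beta, 12–11.
Theta vs Sigma: Theta wins 12–11.
Beta vs Sigma: Beta, 17–6.
Beta beats each of Theta, Sigma — Beta is the Condorcet winner.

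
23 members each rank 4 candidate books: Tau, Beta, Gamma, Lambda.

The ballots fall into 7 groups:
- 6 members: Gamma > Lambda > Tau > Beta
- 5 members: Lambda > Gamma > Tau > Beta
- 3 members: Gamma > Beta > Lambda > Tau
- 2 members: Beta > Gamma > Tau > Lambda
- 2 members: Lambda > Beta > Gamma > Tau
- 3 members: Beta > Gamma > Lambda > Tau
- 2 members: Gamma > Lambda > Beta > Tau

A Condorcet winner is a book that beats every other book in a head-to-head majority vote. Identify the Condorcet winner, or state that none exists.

Gamma

Head-to-head results (23 members):
Tau vs Beta: Tau is ranked higher on 6+5 = 11 ballots, Beta on 12. Beta wins 12–11.
Tau vs Gamma: Tau preferred on 0 ballots; Gamma wins 23–0.
Tau vs Lambda: Lambda wins 21–2.
Beta vs Gamma: 7 to 16, Gamma.
Beta vs Lambda: Lambda wins 15–8.
Gamma–Lambda: Gamma 16–7.
Gamma wins every pairwise contest, so Gamma is the Condorcet winner.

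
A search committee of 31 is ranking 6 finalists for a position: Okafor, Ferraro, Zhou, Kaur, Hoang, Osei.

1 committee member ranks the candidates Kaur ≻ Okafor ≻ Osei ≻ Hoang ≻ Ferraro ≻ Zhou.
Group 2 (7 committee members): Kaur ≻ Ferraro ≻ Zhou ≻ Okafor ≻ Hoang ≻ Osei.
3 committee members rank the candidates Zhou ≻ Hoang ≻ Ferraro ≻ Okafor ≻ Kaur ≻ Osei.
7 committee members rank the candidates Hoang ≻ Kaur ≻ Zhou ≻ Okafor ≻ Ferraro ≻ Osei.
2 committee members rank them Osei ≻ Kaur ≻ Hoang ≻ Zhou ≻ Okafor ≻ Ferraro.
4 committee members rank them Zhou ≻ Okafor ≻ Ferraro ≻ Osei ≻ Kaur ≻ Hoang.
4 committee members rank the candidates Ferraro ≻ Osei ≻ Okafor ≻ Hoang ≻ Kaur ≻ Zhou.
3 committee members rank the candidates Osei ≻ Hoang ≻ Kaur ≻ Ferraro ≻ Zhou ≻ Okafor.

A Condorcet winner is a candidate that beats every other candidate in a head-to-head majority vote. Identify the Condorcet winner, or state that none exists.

none

Head-to-head results (31 committee members):
Okafor vs Ferraro: Ferraro wins 17–14.
Okafor vs Zhou: 1+4 = 5 for Okafor, 26 for Zhou — Zhou by 26–5.
Okafor–Kaur: Kaur 20–11.
Okafor vs Hoang: Okafor, 16–15.
Okafor vs Osei: Okafor, 22–9.
Ferraro vs Zhou: Zhou wins 16–15.
Ferraro vs Kaur: 3+4+4 = 11 for Ferraro, 20 for Kaur — Kaur by 20–11.
Ferraro vs Hoang: Ferraro preferred on 7+4+4 = 15 ballots; Hoang wins 16–15.
Ferraro–Osei: Ferraro 25–6.
Zhou vs Kaur: Kaur wins 24–7.
Zhou vs Hoang: Hoang wins 17–14.
Zhou vs Osei: 21 to 10, Zhou.
Kaur vs Hoang: Kaur preferred on 1+7+2+4 = 14 ballots; Hoang wins 17–14.
Kaur vs Osei: Kaur wins 18–13.
Hoang vs Osei: Hoang wins 17–14.
No candidate is unbeaten: Okafor loses to Ferraro; Ferraro loses to Zhou; Zhou loses to Kaur; Kaur loses to Hoang; Hoang loses to Okafor; Osei loses to Okafor. In particular Okafor → Hoang → Ferraro → Okafor is a majority cycle — no Condorcet winner exists.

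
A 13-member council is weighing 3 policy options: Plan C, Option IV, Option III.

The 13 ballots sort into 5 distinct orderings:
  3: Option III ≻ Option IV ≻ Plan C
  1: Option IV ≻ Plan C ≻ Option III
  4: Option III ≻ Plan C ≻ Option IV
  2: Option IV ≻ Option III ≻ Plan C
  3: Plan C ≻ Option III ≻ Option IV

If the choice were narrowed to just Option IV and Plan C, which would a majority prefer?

Ballots ranking Option IV above Plan C: 3 + 1 + 2 = 6.
Ballots ranking Plan C above Option IV: 13 − 6 = 7.
Plan C wins the head-to-head 7–6.

Plan C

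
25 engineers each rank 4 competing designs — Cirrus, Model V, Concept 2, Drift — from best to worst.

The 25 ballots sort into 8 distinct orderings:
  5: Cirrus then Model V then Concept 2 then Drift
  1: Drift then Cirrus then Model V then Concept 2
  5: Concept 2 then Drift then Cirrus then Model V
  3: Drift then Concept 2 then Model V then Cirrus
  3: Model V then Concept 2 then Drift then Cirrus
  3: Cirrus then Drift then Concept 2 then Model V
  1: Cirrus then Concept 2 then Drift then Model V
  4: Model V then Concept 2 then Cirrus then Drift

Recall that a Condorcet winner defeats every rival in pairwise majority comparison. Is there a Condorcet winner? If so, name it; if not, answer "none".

none

Pairwise majorities:
Cirrus vs Model V: Cirrus, 15–10.
Cirrus vs Concept 2: Concept 2 wins 15–10.
Cirrus vs Drift: Cirrus wins 13–12.
Model V vs Concept 2: Model V wins 13–12.
Model V–Drift: Drift 13–12.
Concept 2 vs Drift: Concept 2, 18–7.
Every design loses at least once (Cirrus loses to Concept 2; Model V loses to Cirrus; Concept 2 loses to Model V; Drift loses to Cirrus). The majority relation contains the cycle Cirrus beats Model V beats Concept 2 beats Cirrus, so there is no Condorcet winner.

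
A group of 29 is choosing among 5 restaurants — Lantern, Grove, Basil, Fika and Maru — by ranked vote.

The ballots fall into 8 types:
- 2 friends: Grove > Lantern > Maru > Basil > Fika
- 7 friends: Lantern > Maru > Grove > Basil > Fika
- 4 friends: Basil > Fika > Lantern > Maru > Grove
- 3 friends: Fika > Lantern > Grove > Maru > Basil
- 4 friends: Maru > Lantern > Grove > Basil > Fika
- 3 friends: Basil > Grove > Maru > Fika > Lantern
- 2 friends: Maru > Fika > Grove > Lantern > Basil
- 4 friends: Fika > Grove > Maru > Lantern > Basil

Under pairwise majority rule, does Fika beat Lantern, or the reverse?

Ballots ranking Fika above Lantern: 4 + 3 + 3 + 2 + 4 = 16.
Ballots ranking Lantern above Fika: 29 − 16 = 13.
Fika wins the head-to-head 16–13.

Fika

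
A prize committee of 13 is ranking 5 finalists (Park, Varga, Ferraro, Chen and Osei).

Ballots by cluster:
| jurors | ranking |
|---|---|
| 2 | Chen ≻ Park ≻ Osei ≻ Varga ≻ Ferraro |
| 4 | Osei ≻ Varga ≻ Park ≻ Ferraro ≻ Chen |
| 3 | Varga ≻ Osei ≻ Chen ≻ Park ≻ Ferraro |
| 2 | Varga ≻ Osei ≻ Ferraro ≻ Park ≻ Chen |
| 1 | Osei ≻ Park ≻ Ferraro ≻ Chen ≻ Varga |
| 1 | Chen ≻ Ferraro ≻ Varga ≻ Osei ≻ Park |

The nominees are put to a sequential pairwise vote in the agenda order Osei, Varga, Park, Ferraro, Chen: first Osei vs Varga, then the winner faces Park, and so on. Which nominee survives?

Osei

Round 1: Osei vs Varga — 7–6, Osei advances.
Round 2: Osei vs Park — 11–2, Osei advances.
Round 3: Osei vs Ferraro — 12–1, Osei advances.
Round 4: Osei vs Chen — 10–3, Osei advances.
The agenda winner is Osei.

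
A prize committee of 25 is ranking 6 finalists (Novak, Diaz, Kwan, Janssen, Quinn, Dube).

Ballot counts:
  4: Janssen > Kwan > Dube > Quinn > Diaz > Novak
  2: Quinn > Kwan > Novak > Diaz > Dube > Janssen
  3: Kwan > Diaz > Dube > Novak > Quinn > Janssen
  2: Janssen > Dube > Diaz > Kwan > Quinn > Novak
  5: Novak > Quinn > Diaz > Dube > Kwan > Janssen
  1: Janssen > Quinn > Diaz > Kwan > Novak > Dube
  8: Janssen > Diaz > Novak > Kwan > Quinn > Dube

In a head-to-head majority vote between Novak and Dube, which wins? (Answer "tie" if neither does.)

Ballots ranking Novak above Dube: 2 + 5 + 1 + 8 = 16.
Ballots ranking Dube above Novak: 25 − 16 = 9.
Novak wins the head-to-head 16–9.

Novak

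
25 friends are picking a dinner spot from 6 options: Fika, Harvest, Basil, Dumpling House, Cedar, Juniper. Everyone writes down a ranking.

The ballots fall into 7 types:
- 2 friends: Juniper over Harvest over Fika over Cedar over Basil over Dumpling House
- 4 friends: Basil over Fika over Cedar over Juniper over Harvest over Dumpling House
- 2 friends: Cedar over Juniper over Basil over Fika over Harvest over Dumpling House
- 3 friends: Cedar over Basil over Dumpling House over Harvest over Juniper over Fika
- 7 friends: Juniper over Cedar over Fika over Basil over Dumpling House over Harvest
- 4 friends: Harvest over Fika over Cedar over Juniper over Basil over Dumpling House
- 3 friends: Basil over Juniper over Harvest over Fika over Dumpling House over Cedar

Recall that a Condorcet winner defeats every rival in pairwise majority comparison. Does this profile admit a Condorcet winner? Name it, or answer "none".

Pairwise majorities:
Fika vs Harvest: Fika, 13–12.
Fika vs Basil: Fika is ranked higher on 2+7+4 = 13 ballots, Basil on 12. Fika wins 13–12.
Fika vs Dumpling House: Fika wins 22–3.
Fika vs Cedar: Fika, 13–12.
Fika vs Juniper: Fika preferred on 4+4 = 8 ballots; Juniper wins 17–8.
Harvest vs Basil: Basil wins 19–6.
Harvest vs Dumpling House: 2+4+2+4+3 = 15 for Harvest, 10 for Dumpling House — Harvest by 15–10.
Harvest vs Cedar: Cedar, 16–9.
Harvest vs Juniper: 7 to 18, Juniper.
Basil vs Dumpling House: Basil is ranked higher on 25 ballots, Dumpling House on 0. Basil wins 25–0.
Basil vs Cedar: Cedar, 18–7.
Basil vs Juniper: Juniper wins 15–10.
Dumpling House vs Cedar: 3 to 22, Cedar.
Dumpling House vs Juniper: Dumpling House is ranked higher on 3 ballots, Juniper on 22. Juniper wins 22–3.
Cedar vs Juniper: 13 to 12, Cedar.
Each restaurant drops at least one matchup (Fika loses to Juniper; Harvest loses to Fika; Basil loses to Fika; Dumpling House loses to Fika; Cedar loses to Fika; Juniper loses to Cedar); the cycle Fika > Cedar > Juniper > Fika rules out a Condorcet winner.

none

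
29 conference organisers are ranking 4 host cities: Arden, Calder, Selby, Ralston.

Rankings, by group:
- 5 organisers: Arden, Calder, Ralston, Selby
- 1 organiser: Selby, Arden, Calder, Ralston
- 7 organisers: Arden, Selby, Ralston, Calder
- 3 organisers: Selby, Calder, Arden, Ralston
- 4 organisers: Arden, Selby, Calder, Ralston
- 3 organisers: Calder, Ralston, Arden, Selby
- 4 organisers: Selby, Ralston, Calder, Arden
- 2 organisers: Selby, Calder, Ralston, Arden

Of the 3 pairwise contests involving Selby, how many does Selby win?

2

Selby against each rival (29 organisers):
Selby vs Arden: 10 to 19, Arden.
Selby vs Calder: Selby preferred on 1+7+3+4+4+2 = 21 ballots; Selby wins 21–8.
Selby vs Ralston: 1+7+3+4+4+2 = 21 for Selby, 8 for Ralston — Selby by 21–8.
Selby beats Calder, Ralston; loses to Arden — 2 pairwise wins.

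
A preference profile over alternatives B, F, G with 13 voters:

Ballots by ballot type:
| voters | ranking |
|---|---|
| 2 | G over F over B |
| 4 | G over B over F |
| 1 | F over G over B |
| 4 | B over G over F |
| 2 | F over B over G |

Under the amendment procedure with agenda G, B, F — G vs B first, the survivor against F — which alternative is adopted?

Round 1: G vs B — 7–6, G advances.
Round 2: G vs F — 10–3, G advances.
The agenda winner is G.

G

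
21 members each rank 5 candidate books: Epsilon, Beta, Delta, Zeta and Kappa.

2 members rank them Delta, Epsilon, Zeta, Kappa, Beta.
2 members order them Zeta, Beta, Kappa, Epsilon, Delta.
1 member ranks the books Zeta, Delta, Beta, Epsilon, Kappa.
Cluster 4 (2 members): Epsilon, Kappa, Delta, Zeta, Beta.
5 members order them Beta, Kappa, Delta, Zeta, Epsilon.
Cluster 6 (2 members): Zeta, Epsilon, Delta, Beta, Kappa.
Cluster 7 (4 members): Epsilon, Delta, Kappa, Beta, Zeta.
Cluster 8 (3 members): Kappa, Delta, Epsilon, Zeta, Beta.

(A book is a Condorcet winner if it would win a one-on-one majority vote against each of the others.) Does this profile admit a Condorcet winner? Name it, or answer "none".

Pairwise majorities:
Epsilon–Beta: Epsilon 13–8.
Epsilon–Delta: Delta 11–10.
Epsilon vs Zeta: 2+2+4+3 = 11 for Epsilon, 10 for Zeta — Epsilon by 11–10.
Epsilon vs Kappa: 2+1+2+2+4 = 11 for Epsilon, 10 for Kappa — Epsilon by 11–10.
Beta vs Delta: 2+5 = 7 for Beta, 14 for Delta — Delta by 14–7.
Beta–Zeta: Zeta 12–9.
Beta vs Kappa: Beta preferred on 2+1+5+2 = 10 ballots; Kappa wins 11–10.
Delta vs Zeta: Delta wins 16–5.
Delta vs Kappa: 2+1+2+4 = 9 for Delta, 12 for Kappa — Kappa by 12–9.
Zeta–Kappa: Kappa 14–7.
Every book loses at least once (Epsilon loses to Delta; Beta loses to Epsilon; Delta loses to Kappa; Zeta loses to Epsilon; Kappa loses to Epsilon). The majority relation contains the cycle Epsilon beats Kappa beats Delta beats Epsilon, so there is no Condorcet winner.

none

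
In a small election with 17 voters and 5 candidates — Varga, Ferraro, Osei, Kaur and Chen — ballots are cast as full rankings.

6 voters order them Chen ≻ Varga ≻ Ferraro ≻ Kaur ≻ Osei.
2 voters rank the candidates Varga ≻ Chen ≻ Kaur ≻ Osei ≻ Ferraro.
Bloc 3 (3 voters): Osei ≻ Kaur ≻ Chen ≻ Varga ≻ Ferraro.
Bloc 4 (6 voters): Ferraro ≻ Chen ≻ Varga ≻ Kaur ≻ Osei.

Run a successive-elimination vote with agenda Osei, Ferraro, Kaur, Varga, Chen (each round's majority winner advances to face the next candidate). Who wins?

Chen

Round 1: Osei vs Ferraro — 5–12, Ferraro advances.
Round 2: Ferraro vs Kaur — 12–5, Ferraro advances.
Round 3: Ferraro vs Varga — 6–11, Varga advances.
Round 4: Varga vs Chen — 2–15, Chen advances.
Chen survives the agenda.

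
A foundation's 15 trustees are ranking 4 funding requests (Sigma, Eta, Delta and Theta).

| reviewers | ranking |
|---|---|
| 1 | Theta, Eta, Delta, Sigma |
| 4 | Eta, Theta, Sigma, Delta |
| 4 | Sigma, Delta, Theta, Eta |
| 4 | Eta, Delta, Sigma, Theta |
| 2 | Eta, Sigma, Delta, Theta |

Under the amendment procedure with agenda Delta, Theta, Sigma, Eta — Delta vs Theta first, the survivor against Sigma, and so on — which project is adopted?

Round 1: Delta vs Theta — 10–5, Delta advances.
Round 2: Delta vs Sigma — 5–10, Sigma advances.
Round 3: Sigma vs Eta — 4–11, Eta advances.
Eta survives the agenda.

Eta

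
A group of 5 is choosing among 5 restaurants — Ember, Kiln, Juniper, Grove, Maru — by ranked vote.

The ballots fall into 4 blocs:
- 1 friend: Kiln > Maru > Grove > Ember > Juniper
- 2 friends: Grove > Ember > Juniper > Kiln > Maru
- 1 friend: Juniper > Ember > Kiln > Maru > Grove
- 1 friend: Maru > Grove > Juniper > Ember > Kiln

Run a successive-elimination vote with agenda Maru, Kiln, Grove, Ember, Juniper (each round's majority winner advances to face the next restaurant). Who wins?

Round 1: Maru vs Kiln — 1–4, Kiln advances.
Round 2: Kiln vs Grove — 2–3, Grove advances.
Round 3: Grove vs Ember — 4–1, Grove advances.
Round 4: Grove vs Juniper — 4–1, Grove advances.
The agenda winner is Grove.

Grove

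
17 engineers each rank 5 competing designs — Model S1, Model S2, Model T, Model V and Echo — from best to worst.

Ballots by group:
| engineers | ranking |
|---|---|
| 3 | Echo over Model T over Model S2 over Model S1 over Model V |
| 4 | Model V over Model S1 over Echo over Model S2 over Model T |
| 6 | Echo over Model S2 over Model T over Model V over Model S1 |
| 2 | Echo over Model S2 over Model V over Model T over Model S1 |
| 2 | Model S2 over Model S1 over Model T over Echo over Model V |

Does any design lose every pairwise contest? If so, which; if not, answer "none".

Pairwise majorities:
Model S1 vs Model S2: Model S2 wins 13–4.
Model S1 vs Model T: Model S1 preferred on 4+2 = 6 ballots; Model T wins 11–6.
Model S1 vs Model V: Model V, 12–5.
Model S1 vs Echo: Echo wins 11–6.
Model S2 vs Model T: Model S2, 14–3.
Model S2–Model V: Model S2 13–4.
Model S2 vs Echo: Model S2 is ranked higher on 2 ballots, Echo on 15. Echo wins 15–2.
Model T vs Model V: Model T preferred on 3+6+2 = 11 ballots; Model T wins 11–6.
Model T vs Echo: Echo wins 15–2.
Model V vs Echo: Echo wins 13–4.
Model S1 is beaten in every head-to-head and is the Condorcet loser.

Model S1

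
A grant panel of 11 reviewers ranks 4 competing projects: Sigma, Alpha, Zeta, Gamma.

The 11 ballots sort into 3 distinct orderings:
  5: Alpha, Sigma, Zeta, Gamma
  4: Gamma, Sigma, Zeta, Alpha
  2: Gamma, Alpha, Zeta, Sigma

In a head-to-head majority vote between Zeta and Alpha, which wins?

Ballots ranking Zeta above Alpha: 4.
Ballots ranking Alpha above Zeta: 11 − 4 = 7.
Alpha wins the head-to-head 7–4.

Alpha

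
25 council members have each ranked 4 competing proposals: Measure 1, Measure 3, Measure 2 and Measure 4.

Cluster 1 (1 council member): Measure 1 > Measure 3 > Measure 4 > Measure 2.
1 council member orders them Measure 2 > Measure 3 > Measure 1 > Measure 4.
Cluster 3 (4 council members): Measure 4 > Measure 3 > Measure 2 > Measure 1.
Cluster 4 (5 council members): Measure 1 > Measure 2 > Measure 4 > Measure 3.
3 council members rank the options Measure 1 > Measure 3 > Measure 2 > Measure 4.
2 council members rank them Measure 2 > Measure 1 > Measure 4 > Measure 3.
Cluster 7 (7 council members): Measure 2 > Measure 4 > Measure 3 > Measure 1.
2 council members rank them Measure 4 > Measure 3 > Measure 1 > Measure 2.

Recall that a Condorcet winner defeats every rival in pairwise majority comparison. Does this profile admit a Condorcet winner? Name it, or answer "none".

Head-to-head results (25 council members):
Measure 1 vs Measure 3: Measure 3, 14–11.
Measure 1 vs Measure 2: Measure 2 wins 14–11.
Measure 1 vs Measure 4: Measure 4, 13–12.
Measure 3 vs Measure 2: Measure 2, 15–10.
Measure 3 vs Measure 4: Measure 4 wins 20–5.
Measure 2–Measure 4: Measure 2 18–7.
Measure 2 beats each of Measure 1, Measure 3, Measure 4 — Measure 2 is the Condorcet winner.

Measure 2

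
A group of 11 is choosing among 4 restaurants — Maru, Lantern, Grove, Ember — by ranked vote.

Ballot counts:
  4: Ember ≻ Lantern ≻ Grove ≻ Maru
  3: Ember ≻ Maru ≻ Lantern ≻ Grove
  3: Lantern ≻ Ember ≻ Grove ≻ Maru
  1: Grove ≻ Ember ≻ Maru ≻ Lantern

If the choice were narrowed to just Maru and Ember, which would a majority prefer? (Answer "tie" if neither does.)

Ember

No ballot ranks Maru above Ember: 0.
Ballots ranking Ember above Maru: 11 − 0 = 11.
Ember wins the head-to-head 11–0.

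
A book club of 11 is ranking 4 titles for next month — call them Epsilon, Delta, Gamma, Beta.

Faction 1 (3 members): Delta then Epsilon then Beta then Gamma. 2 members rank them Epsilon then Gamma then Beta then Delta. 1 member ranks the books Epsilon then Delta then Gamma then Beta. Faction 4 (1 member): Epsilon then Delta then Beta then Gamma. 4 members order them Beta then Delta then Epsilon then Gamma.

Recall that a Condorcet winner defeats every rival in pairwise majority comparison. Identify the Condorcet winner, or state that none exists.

Check each pair by majority over 11 ballots:
Epsilon vs Delta: 2+1+1 = 4 for Epsilon, 7 for Delta — Delta by 7–4.
Epsilon vs Gamma: Epsilon wins 11–0.
Epsilon vs Beta: 7 to 4, Epsilon.
Delta vs Gamma: Delta, 9–2.
Delta vs Beta: 5 to 6, Beta.
Gamma vs Beta: Beta, 8–3.
No book is unbeaten: Epsilon loses to Delta; Delta loses to Beta; Gamma loses to Epsilon; Beta loses to Epsilon. In particular Epsilon beats Beta beats Delta beats Epsilon is a majority cycle — no Condorcet winner exists.

none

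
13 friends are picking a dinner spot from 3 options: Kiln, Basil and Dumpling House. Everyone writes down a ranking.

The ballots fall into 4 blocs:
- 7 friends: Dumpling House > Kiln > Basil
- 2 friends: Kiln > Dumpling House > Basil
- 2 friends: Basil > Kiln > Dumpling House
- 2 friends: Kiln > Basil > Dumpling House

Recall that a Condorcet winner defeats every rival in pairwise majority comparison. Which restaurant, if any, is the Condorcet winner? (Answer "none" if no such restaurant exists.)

Dumpling House

Head-to-head results (13 friends):
Kiln vs Basil: Kiln is ranked higher on 7+2+2 = 11 ballots, Basil on 2. Kiln wins 11–2.
Kiln vs Dumpling House: Kiln preferred on 2+2+2 = 6 ballots; Dumpling House wins 7–6.
Basil vs Dumpling House: 4 to 9, Dumpling House.
Dumpling House wins every pairwise contest, so Dumpling House is the Condorcet winner.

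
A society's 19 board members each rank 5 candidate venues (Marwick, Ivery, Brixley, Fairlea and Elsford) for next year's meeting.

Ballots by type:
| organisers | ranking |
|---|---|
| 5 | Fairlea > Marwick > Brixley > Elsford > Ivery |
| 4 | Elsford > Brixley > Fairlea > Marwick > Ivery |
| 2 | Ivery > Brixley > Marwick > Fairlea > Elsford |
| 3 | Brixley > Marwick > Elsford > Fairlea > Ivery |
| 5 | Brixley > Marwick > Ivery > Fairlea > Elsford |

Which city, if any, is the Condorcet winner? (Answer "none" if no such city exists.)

Brixley

Head-to-head results (19 organisers):
Marwick vs Ivery: 5+4+3+5 = 17 for Marwick, 2 for Ivery — Marwick by 17–2.
Marwick vs Brixley: Marwick preferred on 5 ballots; Brixley wins 14–5.
Marwick vs Fairlea: 10 to 9, Marwick.
Marwick vs Elsford: 15 to 4, Marwick.
Ivery vs Brixley: Ivery is ranked higher on 2 ballots, Brixley on 17. Brixley wins 17–2.
Ivery vs Fairlea: Ivery preferred on 2+5 = 7 ballots; Fairlea wins 12–7.
Ivery vs Elsford: Ivery preferred on 2+5 = 7 ballots; Elsford wins 12–7.
Brixley vs Fairlea: Brixley preferred on 4+2+3+5 = 14 ballots; Brixley wins 14–5.
Brixley vs Elsford: 5+2+3+5 = 15 for Brixley, 4 for Elsford — Brixley by 15–4.
Fairlea vs Elsford: 12 to 7, Fairlea.
Brixley defeats every rival head-to-head and is the Condorcet winner.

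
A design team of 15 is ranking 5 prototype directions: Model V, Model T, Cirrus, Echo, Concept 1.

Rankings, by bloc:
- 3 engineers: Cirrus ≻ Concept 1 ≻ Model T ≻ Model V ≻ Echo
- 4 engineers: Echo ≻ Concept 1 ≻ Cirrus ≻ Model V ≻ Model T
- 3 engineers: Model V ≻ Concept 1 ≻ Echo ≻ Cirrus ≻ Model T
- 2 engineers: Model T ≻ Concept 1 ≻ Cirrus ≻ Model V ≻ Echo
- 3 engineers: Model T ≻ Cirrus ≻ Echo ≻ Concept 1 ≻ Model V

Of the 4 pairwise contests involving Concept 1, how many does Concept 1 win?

4

Concept 1 against each rival (15 engineers):
Concept 1 vs Model V: 12 to 3, Concept 1.
Concept 1 vs Model T: 10 to 5, Concept 1.
Concept 1 vs Cirrus: Concept 1 preferred on 4+3+2 = 9 ballots; Concept 1 wins 9–6.
Concept 1 vs Echo: Concept 1, 8–7.
Concept 1 beats Model V, Model T, Cirrus, Echo — 4 pairwise wins.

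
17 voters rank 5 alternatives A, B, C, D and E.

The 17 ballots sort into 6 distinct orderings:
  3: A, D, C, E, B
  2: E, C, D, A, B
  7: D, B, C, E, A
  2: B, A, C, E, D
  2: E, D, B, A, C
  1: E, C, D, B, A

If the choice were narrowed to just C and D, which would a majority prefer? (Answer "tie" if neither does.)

Ballots ranking C above D: 2 + 2 + 1 = 5.
Ballots ranking D above C: 17 − 5 = 12.
D wins the head-to-head 12–5.

D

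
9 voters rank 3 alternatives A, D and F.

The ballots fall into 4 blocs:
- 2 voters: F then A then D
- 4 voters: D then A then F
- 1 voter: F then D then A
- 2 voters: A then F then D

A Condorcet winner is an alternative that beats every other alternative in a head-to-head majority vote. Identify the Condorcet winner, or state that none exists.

none

Check each pair by majority over 9 ballots:
A vs D: D, 5–4.
A–F: A 6–3.
D vs F: F, 5–4.
Every alternative loses at least once (A loses to D; D loses to F; F loses to A). The majority relation contains the cycle A beats F beats D beats A, so there is no Condorcet winner.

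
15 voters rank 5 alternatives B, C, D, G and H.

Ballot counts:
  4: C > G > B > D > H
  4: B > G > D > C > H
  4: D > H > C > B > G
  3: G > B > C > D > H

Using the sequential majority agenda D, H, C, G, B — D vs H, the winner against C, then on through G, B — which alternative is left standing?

Round 1: D vs H — 15–0, D advances.
Round 2: D vs C — 8–7, D advances.
Round 3: D vs G — 4–11, G advances.
Round 4: G vs B — 7–8, B advances.
The agenda winner is B.

B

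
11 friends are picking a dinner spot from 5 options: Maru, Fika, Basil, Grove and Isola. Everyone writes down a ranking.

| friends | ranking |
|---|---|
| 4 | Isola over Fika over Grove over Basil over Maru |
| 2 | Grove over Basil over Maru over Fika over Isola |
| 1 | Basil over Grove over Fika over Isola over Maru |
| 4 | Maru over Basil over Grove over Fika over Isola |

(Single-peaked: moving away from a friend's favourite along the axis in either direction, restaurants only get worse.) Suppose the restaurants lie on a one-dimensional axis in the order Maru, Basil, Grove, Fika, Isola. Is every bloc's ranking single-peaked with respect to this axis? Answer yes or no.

yes

Axis positions: Maru=1, Basil=2, Grove=3, Fika=4, Isola=5.
Bloc 1 (peak Isola at position 5): ranking walks positions 5-4-3-2-1, expanding outward from the peak — single-peaked.
Bloc 2 (peak Grove at position 3): ranking walks positions 3-2-1-4-5, expanding outward from the peak — single-peaked.
Bloc 3 (peak Basil at position 2): ranking walks positions 2-3-4-5-1, expanding outward from the peak — single-peaked.
Bloc 4 (peak Maru at position 1): ranking walks positions 1-2-3-4-5, expanding outward from the peak — single-peaked.
Every ranking is single-peaked on this axis.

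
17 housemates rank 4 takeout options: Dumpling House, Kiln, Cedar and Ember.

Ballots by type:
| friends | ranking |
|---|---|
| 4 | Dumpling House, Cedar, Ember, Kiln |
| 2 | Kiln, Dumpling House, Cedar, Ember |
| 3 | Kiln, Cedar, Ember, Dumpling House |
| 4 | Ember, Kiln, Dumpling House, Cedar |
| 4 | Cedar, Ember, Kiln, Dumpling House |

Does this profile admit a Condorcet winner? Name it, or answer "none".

Head-to-head results (17 friends):
Dumpling House vs Kiln: 4 to 13, Kiln.
Dumpling House vs Cedar: 10 to 7, Dumpling House.
Dumpling House vs Ember: Ember, 11–6.
Kiln vs Cedar: Kiln preferred on 2+3+4 = 9 ballots; Kiln wins 9–8.
Kiln vs Ember: Ember, 12–5.
Cedar–Ember: Cedar 13–4.
No restaurant is unbeaten: Dumpling House loses to Kiln; Kiln loses to Ember; Cedar loses to Dumpling House; Ember loses to Cedar. In particular Dumpling House → Cedar → Ember → Dumpling House is a majority cycle — no Condorcet winner exists.

none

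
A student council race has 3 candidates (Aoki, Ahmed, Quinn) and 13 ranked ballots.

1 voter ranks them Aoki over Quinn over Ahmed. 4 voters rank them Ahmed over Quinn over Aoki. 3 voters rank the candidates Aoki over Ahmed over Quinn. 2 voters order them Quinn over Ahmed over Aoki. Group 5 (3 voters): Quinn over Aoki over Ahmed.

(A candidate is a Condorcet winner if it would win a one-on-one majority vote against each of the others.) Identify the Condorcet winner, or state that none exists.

none

Pairwise majorities:
Aoki vs Ahmed: Aoki preferred on 1+3+3 = 7 ballots; Aoki wins 7–6.
Aoki vs Quinn: Aoki is ranked higher on 1+3 = 4 ballots, Quinn on 9. Quinn wins 9–4.
Ahmed vs Quinn: Ahmed is ranked higher on 4+3 = 7 ballots, Quinn on 6. Ahmed wins 7–6.
Every candidate loses at least once (Aoki loses to Quinn; Ahmed loses to Aoki; Quinn loses to Ahmed). The majority relation contains the cycle Aoki beats Ahmed beats Quinn beats Aoki, so there is no Condorcet winner.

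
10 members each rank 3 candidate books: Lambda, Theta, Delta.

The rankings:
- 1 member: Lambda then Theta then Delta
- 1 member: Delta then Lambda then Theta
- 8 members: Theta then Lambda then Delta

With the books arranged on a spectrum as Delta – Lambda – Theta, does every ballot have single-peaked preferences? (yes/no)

Axis positions: Delta=1, Lambda=2, Theta=3.
Cluster 1 (peak Lambda at position 2): ranking walks positions 2-3-1, expanding outward from the peak — single-peaked.
Cluster 2 (peak Delta at position 1): ranking walks positions 1-2-3, expanding outward from the peak — single-peaked.
Cluster 3 (peak Theta at position 3): ranking walks positions 3-2-1, expanding outward from the peak — single-peaked.
Every ranking is single-peaked on this axis.

yes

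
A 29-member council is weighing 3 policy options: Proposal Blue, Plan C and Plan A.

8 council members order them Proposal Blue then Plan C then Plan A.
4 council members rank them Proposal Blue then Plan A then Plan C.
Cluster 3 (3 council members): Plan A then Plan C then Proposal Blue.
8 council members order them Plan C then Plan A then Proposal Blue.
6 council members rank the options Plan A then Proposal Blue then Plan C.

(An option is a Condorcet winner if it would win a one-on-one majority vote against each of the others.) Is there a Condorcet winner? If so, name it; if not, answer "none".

Check each pair by majority over 29 ballots:
Proposal Blue vs Plan C: Proposal Blue wins 18–11.
Proposal Blue vs Plan A: Plan A wins 17–12.
Plan C vs Plan A: Plan C wins 16–13.
No option is unbeaten: Proposal Blue loses to Plan A; Plan C loses to Proposal Blue; Plan A loses to Plan C. In particular Proposal Blue → Plan C → Plan A → Proposal Blue is a majority cycle — no Condorcet winner exists.

none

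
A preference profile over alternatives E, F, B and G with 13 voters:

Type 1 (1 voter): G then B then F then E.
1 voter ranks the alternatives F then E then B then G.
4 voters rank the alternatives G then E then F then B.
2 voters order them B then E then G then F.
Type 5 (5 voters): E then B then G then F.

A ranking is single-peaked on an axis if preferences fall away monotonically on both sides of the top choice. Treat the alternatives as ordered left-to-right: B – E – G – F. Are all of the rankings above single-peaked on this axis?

no

Axis positions: B=1, E=2, G=3, F=4.
Type 1: ranking walks positions 3-1-4-2; B is ranked above E even though E lies between B and the peak G on the axis — preferences dip and rise again. Not single-peaked.
Type 2: ranking walks positions 4-2-1-3; E is ranked above G even though G lies between E and the peak F on the axis — preferences dip and rise again. Not single-peaked.
Type 3 (peak G at position 3): ranking walks positions 3-2-4-1, expanding outward from the peak — single-peaked.
Type 4 (peak B at position 1): ranking walks positions 1-2-3-4, expanding outward from the peak — single-peaked.
Type 5 (peak E at position 2): ranking walks positions 2-1-3-4, expanding outward from the peak — single-peaked.
Type 1 violates single-peakedness, so the profile is not single-peaked on this axis.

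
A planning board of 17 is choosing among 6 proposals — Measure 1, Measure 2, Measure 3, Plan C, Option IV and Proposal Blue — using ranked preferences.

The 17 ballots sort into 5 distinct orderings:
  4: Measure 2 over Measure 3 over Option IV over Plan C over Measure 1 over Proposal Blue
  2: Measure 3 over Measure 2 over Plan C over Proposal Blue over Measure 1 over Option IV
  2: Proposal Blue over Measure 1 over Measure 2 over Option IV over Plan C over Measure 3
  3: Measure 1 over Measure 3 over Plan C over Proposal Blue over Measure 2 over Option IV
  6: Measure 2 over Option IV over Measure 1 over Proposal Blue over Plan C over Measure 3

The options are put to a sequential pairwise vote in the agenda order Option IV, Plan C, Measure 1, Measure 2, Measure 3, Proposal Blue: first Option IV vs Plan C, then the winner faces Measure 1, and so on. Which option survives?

Measure 2

Round 1: Option IV vs Plan C — 12–5, Option IV advances.
Round 2: Option IV vs Measure 1 — 10–7, Option IV advances.
Round 3: Option IV vs Measure 2 — 0–17, Measure 2 advances.
Round 4: Measure 2 vs Measure 3 — 12–5, Measure 2 advances.
Round 5: Measure 2 vs Proposal Blue — 12–5, Measure 2 advances.
The agenda winner is Measure 2.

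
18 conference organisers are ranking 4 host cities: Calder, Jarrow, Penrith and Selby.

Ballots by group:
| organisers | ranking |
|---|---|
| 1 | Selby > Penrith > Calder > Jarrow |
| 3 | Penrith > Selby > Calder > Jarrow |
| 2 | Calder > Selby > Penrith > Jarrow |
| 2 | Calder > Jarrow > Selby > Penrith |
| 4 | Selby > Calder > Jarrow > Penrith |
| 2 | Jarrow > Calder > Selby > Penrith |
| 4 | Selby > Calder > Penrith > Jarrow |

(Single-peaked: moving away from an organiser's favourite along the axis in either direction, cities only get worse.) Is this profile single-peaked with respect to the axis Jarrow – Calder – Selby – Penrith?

yes

Axis positions: Jarrow=1, Calder=2, Selby=3, Penrith=4.
Group 1 (peak Selby at position 3): ranking walks positions 3-4-2-1, expanding outward from the peak — single-peaked.
Group 2 (peak Penrith at position 4): ranking walks positions 4-3-2-1, expanding outward from the peak — single-peaked.
Group 3 (peak Calder at position 2): ranking walks positions 2-3-4-1, expanding outward from the peak — single-peaked.
Group 4 (peak Calder at position 2): ranking walks positions 2-1-3-4, expanding outward from the peak — single-peaked.
Group 5 (peak Selby at position 3): ranking walks positions 3-2-1-4, expanding outward from the peak — single-peaked.
Group 6 (peak Jarrow at position 1): ranking walks positions 1-2-3-4, expanding outward from the peak — single-peaked.
Group 7 (peak Selby at position 3): ranking walks positions 3-2-4-1, expanding outward from the peak — single-peaked.
Every ranking is single-peaked on this axis.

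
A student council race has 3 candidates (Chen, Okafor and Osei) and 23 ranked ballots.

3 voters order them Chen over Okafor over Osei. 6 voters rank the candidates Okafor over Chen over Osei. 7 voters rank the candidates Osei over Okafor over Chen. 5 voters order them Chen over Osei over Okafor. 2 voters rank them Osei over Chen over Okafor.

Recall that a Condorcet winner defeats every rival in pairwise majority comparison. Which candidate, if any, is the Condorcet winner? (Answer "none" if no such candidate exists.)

none

Check each pair by majority over 23 ballots:
Chen–Okafor: Okafor 13–10.
Chen vs Osei: Chen wins 14–9.
Okafor vs Osei: Osei wins 14–9.
No candidate is unbeaten: Chen loses to Okafor; Okafor loses to Osei; Osei loses to Chen. In particular Chen > Osei > Okafor > Chen is a majority cycle — no Condorcet winner exists.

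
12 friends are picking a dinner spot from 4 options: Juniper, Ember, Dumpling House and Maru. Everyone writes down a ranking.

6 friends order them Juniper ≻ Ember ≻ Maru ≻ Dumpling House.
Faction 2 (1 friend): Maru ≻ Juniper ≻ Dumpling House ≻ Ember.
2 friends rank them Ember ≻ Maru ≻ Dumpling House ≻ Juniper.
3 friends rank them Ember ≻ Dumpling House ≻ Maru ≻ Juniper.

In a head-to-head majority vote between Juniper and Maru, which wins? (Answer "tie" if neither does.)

tie

Ballots ranking Juniper above Maru: 6.
Ballots ranking Maru above Juniper: 12 − 6 = 6.
6–6: the pair ties.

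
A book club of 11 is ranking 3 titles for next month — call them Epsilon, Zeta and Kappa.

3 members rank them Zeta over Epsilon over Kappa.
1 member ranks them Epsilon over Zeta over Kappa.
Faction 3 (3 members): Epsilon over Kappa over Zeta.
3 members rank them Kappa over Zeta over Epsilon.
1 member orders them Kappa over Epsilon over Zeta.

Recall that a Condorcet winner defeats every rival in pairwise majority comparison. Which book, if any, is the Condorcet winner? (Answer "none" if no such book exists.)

none

Pairwise majorities:
Epsilon vs Zeta: 1+3+1 = 5 for Epsilon, 6 for Zeta — Zeta by 6–5.
Epsilon vs Kappa: 7 to 4, Epsilon.
Zeta vs Kappa: Zeta preferred on 3+1 = 4 ballots; Kappa wins 7–4.
No book is unbeaten: Epsilon loses to Zeta; Zeta loses to Kappa; Kappa loses to Epsilon. In particular Epsilon beats Kappa beats Zeta beats Epsilon is a majority cycle — no Condorcet winner exists.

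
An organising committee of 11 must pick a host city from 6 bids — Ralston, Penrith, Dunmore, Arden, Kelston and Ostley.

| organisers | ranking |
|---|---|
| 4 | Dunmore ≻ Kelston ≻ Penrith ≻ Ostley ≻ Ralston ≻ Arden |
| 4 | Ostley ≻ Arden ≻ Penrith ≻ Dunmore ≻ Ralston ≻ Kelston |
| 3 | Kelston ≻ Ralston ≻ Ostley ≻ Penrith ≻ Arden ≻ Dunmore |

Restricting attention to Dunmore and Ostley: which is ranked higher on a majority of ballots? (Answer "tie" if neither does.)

Ballots ranking Dunmore above Ostley: 4.
Ballots ranking Ostley above Dunmore: 11 − 4 = 7.
Ostley wins the head-to-head 7–4.

Ostley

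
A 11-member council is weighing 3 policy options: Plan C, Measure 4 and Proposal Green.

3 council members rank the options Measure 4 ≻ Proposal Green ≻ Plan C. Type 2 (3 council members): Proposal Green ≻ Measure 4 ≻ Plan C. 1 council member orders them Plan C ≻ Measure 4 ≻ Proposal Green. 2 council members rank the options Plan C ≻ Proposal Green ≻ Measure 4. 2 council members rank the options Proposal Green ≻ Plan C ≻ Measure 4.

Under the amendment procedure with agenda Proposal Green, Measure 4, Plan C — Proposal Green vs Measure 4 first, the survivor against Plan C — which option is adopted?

Round 1: Proposal Green vs Measure 4 — 7–4, Proposal Green advances.
Round 2: Proposal Green vs Plan C — 8–3, Proposal Green advances.
The agenda winner is Proposal Green.

Proposal Green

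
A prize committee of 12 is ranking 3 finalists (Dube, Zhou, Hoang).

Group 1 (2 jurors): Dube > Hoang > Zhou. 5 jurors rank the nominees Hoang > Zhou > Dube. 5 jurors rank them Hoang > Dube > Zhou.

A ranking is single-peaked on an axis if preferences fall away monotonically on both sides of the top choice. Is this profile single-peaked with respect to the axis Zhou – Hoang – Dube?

yes

Axis positions: Zhou=1, Hoang=2, Dube=3.
Group 1 (peak Dube at position 3): ranking walks positions 3-2-1, expanding outward from the peak — single-peaked.
Group 2 (peak Hoang at position 2): ranking walks positions 2-1-3, expanding outward from the peak — single-peaked.
Group 3 (peak Hoang at position 2): ranking walks positions 2-3-1, expanding outward from the peak — single-peaked.
Every ranking is single-peaked on this axis.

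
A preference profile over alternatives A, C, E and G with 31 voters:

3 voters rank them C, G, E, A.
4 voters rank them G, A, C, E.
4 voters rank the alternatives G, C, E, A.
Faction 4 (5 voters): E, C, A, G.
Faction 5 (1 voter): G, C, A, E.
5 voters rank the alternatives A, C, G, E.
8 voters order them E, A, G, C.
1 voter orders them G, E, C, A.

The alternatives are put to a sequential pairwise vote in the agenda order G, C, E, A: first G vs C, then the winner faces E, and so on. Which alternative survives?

A

Round 1: G vs C — 18–13, G advances.
Round 2: G vs E — 18–13, G advances.
Round 3: G vs A — 13–18, A advances.
The agenda winner is A.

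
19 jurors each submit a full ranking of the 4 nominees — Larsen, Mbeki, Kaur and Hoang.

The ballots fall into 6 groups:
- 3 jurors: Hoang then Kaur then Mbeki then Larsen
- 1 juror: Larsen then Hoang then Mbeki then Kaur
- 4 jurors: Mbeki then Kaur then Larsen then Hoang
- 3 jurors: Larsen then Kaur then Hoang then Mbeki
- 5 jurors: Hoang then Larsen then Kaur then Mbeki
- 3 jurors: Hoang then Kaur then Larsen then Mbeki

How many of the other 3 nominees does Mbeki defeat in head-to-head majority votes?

0

Mbeki against each rival (19 jurors):
Mbeki vs Larsen: Larsen wins 12–7.
Mbeki vs Kaur: 5 to 14, Kaur.
Mbeki vs Hoang: Hoang wins 15–4.
Mbeki beats no one; loses to Larsen, Kaur, Hoang — 0 pairwise wins.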